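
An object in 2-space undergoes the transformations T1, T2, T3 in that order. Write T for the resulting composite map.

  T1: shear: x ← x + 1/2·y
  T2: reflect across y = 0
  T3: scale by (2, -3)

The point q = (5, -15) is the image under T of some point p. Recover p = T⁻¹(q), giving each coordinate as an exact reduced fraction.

T1 = [1 1/2 0; 0 1 0; 0 0 1]
T2·T1 = [1 1/2 0; 0 -1 0; 0 0 1]
T3·…·T1 = [2 1 0; 0 3 0; 0 0 1]
det M = 6; M⁻¹ = [1/2 -1/6 0; 0 1/3 0; 0 0 1]
M⁻¹ · (5, -15)ᵀ = (5, -5)ᵀ

p = (5, -5)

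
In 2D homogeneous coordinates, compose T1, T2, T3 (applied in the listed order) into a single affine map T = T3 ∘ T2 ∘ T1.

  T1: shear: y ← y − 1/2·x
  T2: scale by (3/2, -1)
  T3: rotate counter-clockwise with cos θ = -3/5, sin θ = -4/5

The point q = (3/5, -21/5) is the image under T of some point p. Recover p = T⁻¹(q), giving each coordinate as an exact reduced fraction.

p = (2, -2)

T1 = [1 0 0; -1/2 1 0; 0 0 1]
T2·T1 = [3/2 0 0; 1/2 -1 0; 0 0 1]
T3·…·T1 = [-1/2 -4/5 0; -3/2 3/5 0; 0 0 1]
det M = -3/2; M⁻¹ = [-2/5 -8/15 0; -1 1/3 0; 0 0 1]
M⁻¹ · (3/5, -21/5)ᵀ = (2, -2)ᵀ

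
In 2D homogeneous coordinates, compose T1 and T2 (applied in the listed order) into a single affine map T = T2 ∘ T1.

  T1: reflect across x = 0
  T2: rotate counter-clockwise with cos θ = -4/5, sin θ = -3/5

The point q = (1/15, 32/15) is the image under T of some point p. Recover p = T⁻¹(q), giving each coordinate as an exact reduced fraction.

p = (4/3, -5/3)

T1 = [-1 0 0; 0 1 0; 0 0 1]
T2·T1 = [4/5 3/5 0; 3/5 -4/5 0; 0 0 1]
det M = -1; M⁻¹ = [4/5 3/5 0; 3/5 -4/5 0; 0 0 1]
M⁻¹ · (1/15, 32/15)ᵀ = (4/3, -5/3)ᵀ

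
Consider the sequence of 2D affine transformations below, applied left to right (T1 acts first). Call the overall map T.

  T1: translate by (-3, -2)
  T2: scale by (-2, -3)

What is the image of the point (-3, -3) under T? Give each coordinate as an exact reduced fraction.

T1 translate by (-3, -2): (-3, -3) → (-6, -5)
T2 scale by (-2, -3): (-6, -5) → (12, 15)

T(p) = (12, 15)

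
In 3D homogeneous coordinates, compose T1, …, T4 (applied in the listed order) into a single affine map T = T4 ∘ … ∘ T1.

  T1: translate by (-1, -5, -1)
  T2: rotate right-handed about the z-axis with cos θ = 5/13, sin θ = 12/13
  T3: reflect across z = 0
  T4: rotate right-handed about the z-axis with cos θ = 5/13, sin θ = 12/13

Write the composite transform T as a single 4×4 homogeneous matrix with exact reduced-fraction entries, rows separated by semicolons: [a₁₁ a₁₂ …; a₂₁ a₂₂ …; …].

T = [-119/169 -120/169 0 719/169; 120/169 -119/169 0 475/169; 0 0 -1 1; 0 0 0 1]

T1 = [1 0 0 -1; 0 1 0 -5; 0 0 1 -1; 0 0 0 1]
T2·T1 = [5/13 -12/13 0 55/13; 12/13 5/13 0 -37/13; 0 0 1 -1; 0 0 0 1]
T3·…·T1 = [5/13 -12/13 0 55/13; 12/13 5/13 0 -37/13; 0 0 -1 1; 0 0 0 1]
T4·…·T1 = [-119/169 -120/169 0 719/169; 120/169 -119/169 0 475/169; 0 0 -1 1; 0 0 0 1]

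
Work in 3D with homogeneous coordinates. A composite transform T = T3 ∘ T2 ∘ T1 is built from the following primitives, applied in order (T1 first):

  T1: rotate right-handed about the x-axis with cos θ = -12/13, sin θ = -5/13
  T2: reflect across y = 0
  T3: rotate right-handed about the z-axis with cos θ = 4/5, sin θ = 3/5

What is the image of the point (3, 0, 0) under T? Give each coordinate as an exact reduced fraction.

T(p) = (12/5, 9/5, 0)

T1 rotate right-handed about the x-axis with cos θ = -12/13, sin θ = -5/13: (3, 0, 0) → (3, 0, 0)
T2 reflect across y = 0: (3, 0, 0) → (3, 0, 0)
T3 rotate right-handed about the z-axis with cos θ = 4/5, sin θ = 3/5: (3, 0, 0) → (12/5, 9/5, 0)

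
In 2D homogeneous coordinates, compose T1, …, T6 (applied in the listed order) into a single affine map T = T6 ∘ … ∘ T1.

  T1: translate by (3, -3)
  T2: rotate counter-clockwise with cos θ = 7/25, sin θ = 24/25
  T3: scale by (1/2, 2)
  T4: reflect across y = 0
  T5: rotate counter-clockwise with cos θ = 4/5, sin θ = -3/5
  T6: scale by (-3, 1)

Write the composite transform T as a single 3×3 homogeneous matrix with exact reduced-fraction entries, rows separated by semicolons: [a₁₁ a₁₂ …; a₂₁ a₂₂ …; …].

T = [78/25 54/25 72/25; -81/50 -4/25 -219/50; 0 0 1]

T1 = [1 0 3; 0 1 -3; 0 0 1]
T2·T1 = [7/25 -24/25 93/25; 24/25 7/25 51/25; 0 0 1]
T3·…·T1 = [7/50 -12/25 93/50; 48/25 14/25 102/25; 0 0 1]
T4·…·T1 = [7/50 -12/25 93/50; -48/25 -14/25 -102/25; 0 0 1]
T5·…·T1 = [-26/25 -18/25 -24/25; -81/50 -4/25 -219/50; 0 0 1]
T6·…·T1 = [78/25 54/25 72/25; -81/50 -4/25 -219/50; 0 0 1]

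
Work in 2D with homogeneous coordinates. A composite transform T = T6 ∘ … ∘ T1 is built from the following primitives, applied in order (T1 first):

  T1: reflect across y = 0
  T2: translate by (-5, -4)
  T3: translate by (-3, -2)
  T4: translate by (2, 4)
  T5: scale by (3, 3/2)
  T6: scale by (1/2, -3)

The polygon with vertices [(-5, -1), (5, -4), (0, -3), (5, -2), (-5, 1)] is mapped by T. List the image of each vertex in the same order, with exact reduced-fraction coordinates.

image vertices: (-33/2, 9/2), (-3/2, -9), (-9, -9/2), (-3/2, 0), (-33/2, 27/2)

T1 reflect across y = 0: (-5, -1) → (-5, 1); (5, -4) → (5, 4); (0, -3) → (0, 3); (5, -2) → (5, 2); (-5, 1) → (-5, -1)
T2 translate by (-5, -4): (-5, 1) → (-10, -3); (5, 4) → (0, 0); (0, 3) → (-5, -1); (5, 2) → (0, -2); (-5, -1) → (-10, -5)
T3 translate by (-3, -2): (-10, -3) → (-13, -5); (0, 0) → (-3, -2); (-5, -1) → (-8, -3); (0, -2) → (-3, -4); (-10, -5) → (-13, -7)
T4 translate by (2, 4): (-13, -5) → (-11, -1); (-3, -2) → (-1, 2); (-8, -3) → (-6, 1); (-3, -4) → (-1, 0); (-13, -7) → (-11, -3)
T5 scale by (3, 3/2): (-11, -1) → (-33, -3/2); (-1, 2) → (-3, 3); (-6, 1) → (-18, 3/2); (-1, 0) → (-3, 0); (-11, -3) → (-33, -9/2)
T6 scale by (1/2, -3): (-33, -3/2) → (-33/2, 9/2); (-3, 3) → (-3/2, -9); (-18, 3/2) → (-9, -9/2); (-3, 0) → (-3/2, 0); (-33, -9/2) → (-33/2, 27/2)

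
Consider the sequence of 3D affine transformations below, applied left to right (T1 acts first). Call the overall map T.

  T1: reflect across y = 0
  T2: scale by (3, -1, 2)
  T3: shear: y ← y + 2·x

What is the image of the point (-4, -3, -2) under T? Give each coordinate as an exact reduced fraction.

T(p) = (-12, -27, -4)

T1 reflect across y = 0: (-4, -3, -2) → (-4, 3, -2)
T2 scale by (3, -1, 2): (-4, 3, -2) → (-12, -3, -4)
T3 shear: y ← y + 2·x: (-12, -3, -4) → (-12, -27, -4)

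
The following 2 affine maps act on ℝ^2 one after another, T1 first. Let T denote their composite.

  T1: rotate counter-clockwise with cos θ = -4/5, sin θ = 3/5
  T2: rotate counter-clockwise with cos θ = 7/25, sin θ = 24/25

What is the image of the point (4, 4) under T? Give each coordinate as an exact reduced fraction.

T1 rotate counter-clockwise with cos θ = -4/5, sin θ = 3/5: (4, 4) → (-28/5, -4/5)
T2 rotate counter-clockwise with cos θ = 7/25, sin θ = 24/25: (-28/5, -4/5) → (-4/5, -28/5)

T(p) = (-4/5, -28/5)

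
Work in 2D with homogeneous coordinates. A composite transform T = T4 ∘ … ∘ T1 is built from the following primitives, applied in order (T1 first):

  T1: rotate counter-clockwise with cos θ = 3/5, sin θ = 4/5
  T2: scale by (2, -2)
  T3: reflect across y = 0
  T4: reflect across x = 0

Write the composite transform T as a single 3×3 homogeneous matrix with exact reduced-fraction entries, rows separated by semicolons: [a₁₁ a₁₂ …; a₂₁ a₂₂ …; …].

T = [-6/5 8/5 0; 8/5 6/5 0; 0 0 1]

T1 = [3/5 -4/5 0; 4/5 3/5 0; 0 0 1]
T2·T1 = [6/5 -8/5 0; -8/5 -6/5 0; 0 0 1]
T3·…·T1 = [6/5 -8/5 0; 8/5 6/5 0; 0 0 1]
T4·…·T1 = [-6/5 8/5 0; 8/5 6/5 0; 0 0 1]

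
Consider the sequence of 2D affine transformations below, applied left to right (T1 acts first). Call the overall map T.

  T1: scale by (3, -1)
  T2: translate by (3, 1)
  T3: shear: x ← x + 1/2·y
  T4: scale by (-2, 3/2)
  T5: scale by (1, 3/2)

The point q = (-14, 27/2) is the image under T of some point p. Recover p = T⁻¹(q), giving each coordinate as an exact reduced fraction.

p = (1/3, -5)

T1 = [3 0 0; 0 -1 0; 0 0 1]
T2·T1 = [3 0 3; 0 -1 1; 0 0 1]
T3·…·T1 = [3 -1/2 7/2; 0 -1 1; 0 0 1]
T4·…·T1 = [-6 1 -7; 0 -3/2 3/2; 0 0 1]
T5·…·T1 = [-6 1 -7; 0 -9/4 9/4; 0 0 1]
det M = 27/2; M⁻¹ = [-1/6 -2/27 -1; 0 -4/9 1; 0 0 1]
M⁻¹ · (-14, 27/2)ᵀ = (1/3, -5)ᵀ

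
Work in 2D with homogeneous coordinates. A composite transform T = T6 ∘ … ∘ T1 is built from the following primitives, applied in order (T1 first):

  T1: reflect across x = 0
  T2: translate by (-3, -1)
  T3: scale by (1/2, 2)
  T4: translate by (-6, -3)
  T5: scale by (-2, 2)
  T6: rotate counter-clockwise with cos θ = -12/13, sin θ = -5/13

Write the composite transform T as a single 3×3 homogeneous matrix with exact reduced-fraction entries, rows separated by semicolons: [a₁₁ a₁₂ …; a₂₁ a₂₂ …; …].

T = [-12/13 20/13 -230/13; -5/13 -48/13 45/13; 0 0 1]

T1 = [-1 0 0; 0 1 0; 0 0 1]
T2·T1 = [-1 0 -3; 0 1 -1; 0 0 1]
T3·…·T1 = [-1/2 0 -3/2; 0 2 -2; 0 0 1]
T4·…·T1 = [-1/2 0 -15/2; 0 2 -5; 0 0 1]
T5·…·T1 = [1 0 15; 0 4 -10; 0 0 1]
T6·…·T1 = [-12/13 20/13 -230/13; -5/13 -48/13 45/13; 0 0 1]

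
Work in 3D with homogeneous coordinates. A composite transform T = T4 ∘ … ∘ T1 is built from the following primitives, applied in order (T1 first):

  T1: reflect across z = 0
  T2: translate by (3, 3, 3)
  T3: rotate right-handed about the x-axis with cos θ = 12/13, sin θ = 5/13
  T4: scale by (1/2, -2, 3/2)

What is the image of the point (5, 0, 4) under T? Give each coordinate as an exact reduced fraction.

T1 reflect across z = 0: (5, 0, 4) → (5, 0, -4)
T2 translate by (3, 3, 3): (5, 0, -4) → (8, 3, -1)
T3 rotate right-handed about the x-axis with cos θ = 12/13, sin θ = 5/13: (8, 3, -1) → (8, 41/13, 3/13)
T4 scale by (1/2, -2, 3/2): (8, 41/13, 3/13) → (4, -82/13, 9/26)

T(p) = (4, -82/13, 9/26)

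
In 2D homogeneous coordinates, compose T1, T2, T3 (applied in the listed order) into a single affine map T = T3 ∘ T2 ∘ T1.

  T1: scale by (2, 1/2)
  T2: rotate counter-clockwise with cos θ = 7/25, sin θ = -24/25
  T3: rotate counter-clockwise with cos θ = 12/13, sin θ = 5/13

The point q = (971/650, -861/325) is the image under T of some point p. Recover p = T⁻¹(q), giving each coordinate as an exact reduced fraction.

p = (3/2, -1)

T1 = [2 0 0; 0 1/2 0; 0 0 1]
T2·T1 = [14/25 12/25 0; -48/25 7/50 0; 0 0 1]
T3·…·T1 = [408/325 253/650 0; -506/325 102/325 0; 0 0 1]
det M = 1; M⁻¹ = [102/325 -253/650 0; 506/325 408/325 0; 0 0 1]
M⁻¹ · (971/650, -861/325)ᵀ = (3/2, -1)ᵀ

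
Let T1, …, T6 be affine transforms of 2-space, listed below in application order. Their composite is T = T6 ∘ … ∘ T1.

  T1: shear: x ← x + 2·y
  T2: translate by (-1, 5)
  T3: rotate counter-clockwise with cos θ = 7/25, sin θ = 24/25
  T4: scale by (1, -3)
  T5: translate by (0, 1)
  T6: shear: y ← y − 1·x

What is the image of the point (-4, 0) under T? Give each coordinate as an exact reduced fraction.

T1 shear: x ← x + 2·y: (-4, 0) → (-4, 0)
T2 translate by (-1, 5): (-4, 0) → (-5, 5)
T3 rotate counter-clockwise with cos θ = 7/25, sin θ = 24/25: (-5, 5) → (-31/5, -17/5)
T4 scale by (1, -3): (-31/5, -17/5) → (-31/5, 51/5)
T5 translate by (0, 1): (-31/5, 51/5) → (-31/5, 56/5)
T6 shear: y ← y − 1·x: (-31/5, 56/5) → (-31/5, 87/5)

T(p) = (-31/5, 87/5)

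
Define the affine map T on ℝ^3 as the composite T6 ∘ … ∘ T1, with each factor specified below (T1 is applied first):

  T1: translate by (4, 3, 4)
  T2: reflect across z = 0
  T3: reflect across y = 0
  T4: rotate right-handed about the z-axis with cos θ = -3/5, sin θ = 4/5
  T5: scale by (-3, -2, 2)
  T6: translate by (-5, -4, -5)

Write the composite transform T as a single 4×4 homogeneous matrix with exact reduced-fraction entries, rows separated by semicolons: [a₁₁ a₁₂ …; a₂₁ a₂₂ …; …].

T = [9/5 -12/5 0 -5; -8/5 -6/5 0 -14; 0 0 -2 -13; 0 0 0 1]

T1 = [1 0 0 4; 0 1 0 3; 0 0 1 4; 0 0 0 1]
T2·T1 = [1 0 0 4; 0 1 0 3; 0 0 -1 -4; 0 0 0 1]
T3·…·T1 = [1 0 0 4; 0 -1 0 -3; 0 0 -1 -4; 0 0 0 1]
T4·…·T1 = [-3/5 4/5 0 0; 4/5 3/5 0 5; 0 0 -1 -4; 0 0 0 1]
T5·…·T1 = [9/5 -12/5 0 0; -8/5 -6/5 0 -10; 0 0 -2 -8; 0 0 0 1]
T6·…·T1 = [9/5 -12/5 0 -5; -8/5 -6/5 0 -14; 0 0 -2 -13; 0 0 0 1]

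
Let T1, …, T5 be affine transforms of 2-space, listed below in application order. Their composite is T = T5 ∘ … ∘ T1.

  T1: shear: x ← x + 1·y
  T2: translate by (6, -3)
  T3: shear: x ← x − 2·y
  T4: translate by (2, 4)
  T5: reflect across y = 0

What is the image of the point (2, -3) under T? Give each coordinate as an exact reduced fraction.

T(p) = (19, 2)

T1 shear: x ← x + 1·y: (2, -3) → (-1, -3)
T2 translate by (6, -3): (-1, -3) → (5, -6)
T3 shear: x ← x − 2·y: (5, -6) → (17, -6)
T4 translate by (2, 4): (17, -6) → (19, -2)
T5 reflect across y = 0: (19, -2) → (19, 2)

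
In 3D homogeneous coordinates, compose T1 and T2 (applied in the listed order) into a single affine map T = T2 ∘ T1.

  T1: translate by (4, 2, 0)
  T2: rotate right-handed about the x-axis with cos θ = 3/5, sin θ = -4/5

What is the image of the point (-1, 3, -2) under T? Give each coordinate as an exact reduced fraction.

T1 translate by (4, 2, 0): (-1, 3, -2) → (3, 5, -2)
T2 rotate right-handed about the x-axis with cos θ = 3/5, sin θ = -4/5: (3, 5, -2) → (3, 7/5, -26/5)

T(p) = (3, 7/5, -26/5)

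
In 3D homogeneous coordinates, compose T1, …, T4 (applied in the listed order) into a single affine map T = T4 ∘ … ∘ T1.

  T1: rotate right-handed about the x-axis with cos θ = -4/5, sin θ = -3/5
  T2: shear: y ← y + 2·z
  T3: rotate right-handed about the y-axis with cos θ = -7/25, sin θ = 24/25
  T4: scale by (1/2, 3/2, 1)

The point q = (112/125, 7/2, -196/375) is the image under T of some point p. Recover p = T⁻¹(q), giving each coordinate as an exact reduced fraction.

T1 = [1 0 0 0; 0 -4/5 3/5 0; 0 -3/5 -4/5 0; 0 0 0 1]
T2·T1 = [1 0 0 0; 0 -2 -1 0; 0 -3/5 -4/5 0; 0 0 0 1]
T3·…·T1 = [-7/25 -72/125 -96/125 0; 0 -2 -1 0; -24/25 21/125 28/125 0; 0 0 0 1]
T4·…·T1 = [-7/50 -36/125 -48/125 0; 0 -3 -3/2 0; -24/25 21/125 28/125 0; 0 0 0 1]
det M = 3/4; M⁻¹ = [-14/25 0 -24/25 0; 48/25 -8/15 -7/25 0; -96/25 2/5 14/25 0; 0 0 0 1]
M⁻¹ · (112/125, 7/2, -196/375)ᵀ = (0, 0, -7/3)ᵀ

p = (0, 0, -7/3)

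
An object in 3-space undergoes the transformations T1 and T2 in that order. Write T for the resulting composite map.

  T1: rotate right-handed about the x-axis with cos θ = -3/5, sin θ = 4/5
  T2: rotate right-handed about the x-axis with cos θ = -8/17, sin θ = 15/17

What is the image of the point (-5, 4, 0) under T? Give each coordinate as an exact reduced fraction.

T1 rotate right-handed about the x-axis with cos θ = -3/5, sin θ = 4/5: (-5, 4, 0) → (-5, -12/5, 16/5)
T2 rotate right-handed about the x-axis with cos θ = -8/17, sin θ = 15/17: (-5, -12/5, 16/5) → (-5, -144/85, -308/85)

T(p) = (-5, -144/85, -308/85)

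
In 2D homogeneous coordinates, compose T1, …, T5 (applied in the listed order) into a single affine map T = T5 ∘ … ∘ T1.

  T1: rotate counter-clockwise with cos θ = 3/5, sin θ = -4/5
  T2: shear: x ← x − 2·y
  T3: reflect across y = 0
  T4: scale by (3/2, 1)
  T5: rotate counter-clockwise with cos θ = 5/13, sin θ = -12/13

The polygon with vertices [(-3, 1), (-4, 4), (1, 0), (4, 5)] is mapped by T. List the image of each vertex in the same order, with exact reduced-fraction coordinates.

T1 rotate counter-clockwise with cos θ = 3/5, sin θ = -4/5: (-3, 1) → (-1, 3); (-4, 4) → (4/5, 28/5); (1, 0) → (3/5, -4/5); (4, 5) → (32/5, -1/5)
T2 shear: x ← x − 2·y: (-1, 3) → (-7, 3); (4/5, 28/5) → (-52/5, 28/5); (3/5, -4/5) → (11/5, -4/5); (32/5, -1/5) → (34/5, -1/5)
T3 reflect across y = 0: (-7, 3) → (-7, -3); (-52/5, 28/5) → (-52/5, -28/5); (11/5, -4/5) → (11/5, 4/5); (34/5, -1/5) → (34/5, 1/5)
T4 scale by (3/2, 1): (-7, -3) → (-21/2, -3); (-52/5, -28/5) → (-78/5, -28/5); (11/5, 4/5) → (33/10, 4/5); (34/5, 1/5) → (51/5, 1/5)
T5 rotate counter-clockwise with cos θ = 5/13, sin θ = -12/13: (-21/2, -3) → (-177/26, 111/13); (-78/5, -28/5) → (-726/65, 796/65); (33/10, 4/5) → (261/130, -178/65); (51/5, 1/5) → (267/65, -607/65)

image vertices: (-177/26, 111/13), (-726/65, 796/65), (261/130, -178/65), (267/65, -607/65)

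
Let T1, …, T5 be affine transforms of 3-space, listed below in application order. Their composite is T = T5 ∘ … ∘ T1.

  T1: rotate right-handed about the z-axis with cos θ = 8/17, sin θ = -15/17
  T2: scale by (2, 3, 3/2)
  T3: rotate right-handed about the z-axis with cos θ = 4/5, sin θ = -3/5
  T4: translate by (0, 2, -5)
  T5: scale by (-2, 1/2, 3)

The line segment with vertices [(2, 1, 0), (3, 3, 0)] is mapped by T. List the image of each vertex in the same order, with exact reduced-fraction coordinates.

image vertices: (-20/17, -28/17, -15), (-726/85, -248/85, -15)

T1 rotate right-handed about the z-axis with cos θ = 8/17, sin θ = -15/17: (2, 1, 0) → (31/17, -22/17, 0); (3, 3, 0) → (69/17, -21/17, 0)
T2 scale by (2, 3, 3/2): (31/17, -22/17, 0) → (62/17, -66/17, 0); (69/17, -21/17, 0) → (138/17, -63/17, 0)
T3 rotate right-handed about the z-axis with cos θ = 4/5, sin θ = -3/5: (62/17, -66/17, 0) → (10/17, -90/17, 0); (138/17, -63/17, 0) → (363/85, -666/85, 0)
T4 translate by (0, 2, -5): (10/17, -90/17, 0) → (10/17, -56/17, -5); (363/85, -666/85, 0) → (363/85, -496/85, -5)
T5 scale by (-2, 1/2, 3): (10/17, -56/17, -5) → (-20/17, -28/17, -15); (363/85, -496/85, -5) → (-726/85, -248/85, -15)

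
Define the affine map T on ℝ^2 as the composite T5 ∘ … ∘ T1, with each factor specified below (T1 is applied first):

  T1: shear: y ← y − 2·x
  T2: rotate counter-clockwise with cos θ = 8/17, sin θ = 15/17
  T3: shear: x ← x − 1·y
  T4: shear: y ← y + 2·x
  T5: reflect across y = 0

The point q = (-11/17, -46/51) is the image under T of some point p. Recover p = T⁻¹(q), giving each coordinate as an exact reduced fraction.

T1 = [1 0 0; -2 1 0; 0 0 1]
T2·T1 = [38/17 -15/17 0; -1/17 8/17 0; 0 0 1]
T3·…·T1 = [39/17 -23/17 0; -1/17 8/17 0; 0 0 1]
T4·…·T1 = [39/17 -23/17 0; 77/17 -38/17 0; 0 0 1]
T5·…·T1 = [39/17 -23/17 0; -77/17 38/17 0; 0 0 1]
det M = -1; M⁻¹ = [-38/17 -23/17 0; -77/17 -39/17 0; 0 0 1]
M⁻¹ · (-11/17, -46/51)ᵀ = (8/3, 5)ᵀ

p = (8/3, 5)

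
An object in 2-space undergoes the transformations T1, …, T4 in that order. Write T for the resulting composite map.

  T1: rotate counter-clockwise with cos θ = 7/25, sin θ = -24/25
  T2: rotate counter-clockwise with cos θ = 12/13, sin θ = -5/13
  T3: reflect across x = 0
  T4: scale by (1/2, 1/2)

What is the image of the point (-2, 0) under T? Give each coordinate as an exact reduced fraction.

T1 rotate counter-clockwise with cos θ = 7/25, sin θ = -24/25: (-2, 0) → (-14/25, 48/25)
T2 rotate counter-clockwise with cos θ = 12/13, sin θ = -5/13: (-14/25, 48/25) → (72/325, 646/325)
T3 reflect across x = 0: (72/325, 646/325) → (-72/325, 646/325)
T4 scale by (1/2, 1/2): (-72/325, 646/325) → (-36/325, 323/325)

T(p) = (-36/325, 323/325)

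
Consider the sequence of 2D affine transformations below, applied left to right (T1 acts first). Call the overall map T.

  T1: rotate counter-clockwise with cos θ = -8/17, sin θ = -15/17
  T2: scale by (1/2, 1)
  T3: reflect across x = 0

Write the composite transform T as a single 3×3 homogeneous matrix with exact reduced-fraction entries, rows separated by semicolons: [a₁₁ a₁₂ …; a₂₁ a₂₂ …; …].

T1 = [-8/17 15/17 0; -15/17 -8/17 0; 0 0 1]
T2·T1 = [-4/17 15/34 0; -15/17 -8/17 0; 0 0 1]
T3·…·T1 = [4/17 -15/34 0; -15/17 -8/17 0; 0 0 1]

T = [4/17 -15/34 0; -15/17 -8/17 0; 0 0 1]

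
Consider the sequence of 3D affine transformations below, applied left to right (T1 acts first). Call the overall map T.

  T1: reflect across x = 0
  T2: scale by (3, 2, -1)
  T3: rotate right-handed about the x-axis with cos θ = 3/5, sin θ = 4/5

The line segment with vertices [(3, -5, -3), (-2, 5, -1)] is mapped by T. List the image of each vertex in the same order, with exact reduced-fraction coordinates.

image vertices: (-9, -42/5, -31/5), (6, 26/5, 43/5)

T1 reflect across x = 0: (3, -5, -3) → (-3, -5, -3); (-2, 5, -1) → (2, 5, -1)
T2 scale by (3, 2, -1): (-3, -5, -3) → (-9, -10, 3); (2, 5, -1) → (6, 10, 1)
T3 rotate right-handed about the x-axis with cos θ = 3/5, sin θ = 4/5: (-9, -10, 3) → (-9, -42/5, -31/5); (6, 10, 1) → (6, 26/5, 43/5)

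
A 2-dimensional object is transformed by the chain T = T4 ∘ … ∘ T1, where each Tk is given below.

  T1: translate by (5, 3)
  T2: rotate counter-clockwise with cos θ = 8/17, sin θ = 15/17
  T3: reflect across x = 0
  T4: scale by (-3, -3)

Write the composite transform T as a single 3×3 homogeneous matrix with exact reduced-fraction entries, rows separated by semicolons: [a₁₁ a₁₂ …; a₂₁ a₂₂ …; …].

T = [24/17 -45/17 -15/17; -45/17 -24/17 -297/17; 0 0 1]

T1 = [1 0 5; 0 1 3; 0 0 1]
T2·T1 = [8/17 -15/17 -5/17; 15/17 8/17 99/17; 0 0 1]
T3·…·T1 = [-8/17 15/17 5/17; 15/17 8/17 99/17; 0 0 1]
T4·…·T1 = [24/17 -45/17 -15/17; -45/17 -24/17 -297/17; 0 0 1]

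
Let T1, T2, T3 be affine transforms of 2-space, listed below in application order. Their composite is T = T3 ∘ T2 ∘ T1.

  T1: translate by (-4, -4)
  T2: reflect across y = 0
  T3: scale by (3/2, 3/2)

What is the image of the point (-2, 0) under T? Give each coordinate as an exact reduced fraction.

T1 translate by (-4, -4): (-2, 0) → (-6, -4)
T2 reflect across y = 0: (-6, -4) → (-6, 4)
T3 scale by (3/2, 3/2): (-6, 4) → (-9, 6)

T(p) = (-9, 6)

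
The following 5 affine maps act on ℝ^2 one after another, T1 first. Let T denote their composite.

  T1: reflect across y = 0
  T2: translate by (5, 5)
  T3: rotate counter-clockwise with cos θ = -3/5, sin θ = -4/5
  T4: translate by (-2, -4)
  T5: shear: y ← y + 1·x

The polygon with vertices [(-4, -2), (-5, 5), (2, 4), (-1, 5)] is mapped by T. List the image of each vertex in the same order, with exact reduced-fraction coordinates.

T1 reflect across y = 0: (-4, -2) → (-4, 2); (-5, 5) → (-5, -5); (2, 4) → (2, -4); (-1, 5) → (-1, -5)
T2 translate by (5, 5): (-4, 2) → (1, 7); (-5, -5) → (0, 0); (2, -4) → (7, 1); (-1, -5) → (4, 0)
T3 rotate counter-clockwise with cos θ = -3/5, sin θ = -4/5: (1, 7) → (5, -5); (0, 0) → (0, 0); (7, 1) → (-17/5, -31/5); (4, 0) → (-12/5, -16/5)
T4 translate by (-2, -4): (5, -5) → (3, -9); (0, 0) → (-2, -4); (-17/5, -31/5) → (-27/5, -51/5); (-12/5, -16/5) → (-22/5, -36/5)
T5 shear: y ← y + 1·x: (3, -9) → (3, -6); (-2, -4) → (-2, -6); (-27/5, -51/5) → (-27/5, -78/5); (-22/5, -36/5) → (-22/5, -58/5)

image vertices: (3, -6), (-2, -6), (-27/5, -78/5), (-22/5, -58/5)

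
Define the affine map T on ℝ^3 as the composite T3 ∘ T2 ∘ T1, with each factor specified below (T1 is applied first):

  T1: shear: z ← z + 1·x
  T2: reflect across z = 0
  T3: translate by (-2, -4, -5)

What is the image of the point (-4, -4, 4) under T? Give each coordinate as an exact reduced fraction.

T(p) = (-6, -8, -5)

T1 shear: z ← z + 1·x: (-4, -4, 4) → (-4, -4, 0)
T2 reflect across z = 0: (-4, -4, 0) → (-4, -4, 0)
T3 translate by (-2, -4, -5): (-4, -4, 0) → (-6, -8, -5)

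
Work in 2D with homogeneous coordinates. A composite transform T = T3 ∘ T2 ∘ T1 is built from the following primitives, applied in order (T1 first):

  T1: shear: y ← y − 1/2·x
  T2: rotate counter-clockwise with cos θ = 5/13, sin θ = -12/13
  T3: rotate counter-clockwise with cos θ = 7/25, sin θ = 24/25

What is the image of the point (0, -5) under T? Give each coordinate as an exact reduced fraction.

T1 shear: y ← y − 1/2·x: (0, -5) → (0, -5)
T2 rotate counter-clockwise with cos θ = 5/13, sin θ = -12/13: (0, -5) → (-60/13, -25/13)
T3 rotate counter-clockwise with cos θ = 7/25, sin θ = 24/25: (-60/13, -25/13) → (36/65, -323/65)

T(p) = (36/65, -323/65)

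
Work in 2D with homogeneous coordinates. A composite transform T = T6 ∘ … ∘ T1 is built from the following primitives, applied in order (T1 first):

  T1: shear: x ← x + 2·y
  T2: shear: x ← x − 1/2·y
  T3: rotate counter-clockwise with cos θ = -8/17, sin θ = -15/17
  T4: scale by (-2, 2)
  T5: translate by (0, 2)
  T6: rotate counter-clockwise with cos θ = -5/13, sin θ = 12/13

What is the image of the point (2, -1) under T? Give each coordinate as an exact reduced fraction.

T1 shear: x ← x + 2·y: (2, -1) → (0, -1)
T2 shear: x ← x − 1/2·y: (0, -1) → (1/2, -1)
T3 rotate counter-clockwise with cos θ = -8/17, sin θ = -15/17: (1/2, -1) → (-19/17, 1/34)
T4 scale by (-2, 2): (-19/17, 1/34) → (38/17, 1/17)
T5 translate by (0, 2): (38/17, 1/17) → (38/17, 35/17)
T6 rotate counter-clockwise with cos θ = -5/13, sin θ = 12/13: (38/17, 35/17) → (-610/221, 281/221)

T(p) = (-610/221, 281/221)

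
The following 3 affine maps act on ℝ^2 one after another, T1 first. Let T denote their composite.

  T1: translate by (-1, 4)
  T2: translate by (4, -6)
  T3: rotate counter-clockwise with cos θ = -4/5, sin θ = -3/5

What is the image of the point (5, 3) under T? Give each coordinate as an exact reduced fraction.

T1 translate by (-1, 4): (5, 3) → (4, 7)
T2 translate by (4, -6): (4, 7) → (8, 1)
T3 rotate counter-clockwise with cos θ = -4/5, sin θ = -3/5: (8, 1) → (-29/5, -28/5)

T(p) = (-29/5, -28/5)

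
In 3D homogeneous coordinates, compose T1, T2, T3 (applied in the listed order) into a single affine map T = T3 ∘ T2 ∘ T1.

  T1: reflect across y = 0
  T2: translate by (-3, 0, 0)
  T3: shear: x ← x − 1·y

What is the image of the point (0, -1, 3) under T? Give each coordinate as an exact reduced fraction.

T1 reflect across y = 0: (0, -1, 3) → (0, 1, 3)
T2 translate by (-3, 0, 0): (0, 1, 3) → (-3, 1, 3)
T3 shear: x ← x − 1·y: (-3, 1, 3) → (-4, 1, 3)

T(p) = (-4, 1, 3)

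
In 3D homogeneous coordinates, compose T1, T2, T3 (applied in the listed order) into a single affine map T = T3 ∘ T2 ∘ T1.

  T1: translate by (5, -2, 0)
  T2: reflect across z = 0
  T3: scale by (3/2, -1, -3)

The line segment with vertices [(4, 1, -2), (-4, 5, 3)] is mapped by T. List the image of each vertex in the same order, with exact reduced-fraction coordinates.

T1 translate by (5, -2, 0): (4, 1, -2) → (9, -1, -2); (-4, 5, 3) → (1, 3, 3)
T2 reflect across z = 0: (9, -1, -2) → (9, -1, 2); (1, 3, 3) → (1, 3, -3)
T3 scale by (3/2, -1, -3): (9, -1, 2) → (27/2, 1, -6); (1, 3, -3) → (3/2, -3, 9)

image vertices: (27/2, 1, -6), (3/2, -3, 9)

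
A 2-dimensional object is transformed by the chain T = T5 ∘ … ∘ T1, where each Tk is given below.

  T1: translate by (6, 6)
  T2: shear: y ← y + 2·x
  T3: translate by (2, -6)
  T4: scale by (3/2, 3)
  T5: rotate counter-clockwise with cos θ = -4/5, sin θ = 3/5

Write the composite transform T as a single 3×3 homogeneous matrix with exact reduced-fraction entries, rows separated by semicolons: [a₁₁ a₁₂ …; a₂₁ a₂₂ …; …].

T = [-24/5 -9/5 -156/5; -39/10 -12/5 -108/5; 0 0 1]

T1 = [1 0 6; 0 1 6; 0 0 1]
T2·T1 = [1 0 6; 2 1 18; 0 0 1]
T3·…·T1 = [1 0 8; 2 1 12; 0 0 1]
T4·…·T1 = [3/2 0 12; 6 3 36; 0 0 1]
T5·…·T1 = [-24/5 -9/5 -156/5; -39/10 -12/5 -108/5; 0 0 1]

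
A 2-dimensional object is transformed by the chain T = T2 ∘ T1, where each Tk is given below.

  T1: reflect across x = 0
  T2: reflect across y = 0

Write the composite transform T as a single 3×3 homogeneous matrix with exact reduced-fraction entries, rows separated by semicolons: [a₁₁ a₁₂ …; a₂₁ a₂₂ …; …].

T1 = [-1 0 0; 0 1 0; 0 0 1]
T2·T1 = [-1 0 0; 0 -1 0; 0 0 1]

T = [-1 0 0; 0 -1 0; 0 0 1]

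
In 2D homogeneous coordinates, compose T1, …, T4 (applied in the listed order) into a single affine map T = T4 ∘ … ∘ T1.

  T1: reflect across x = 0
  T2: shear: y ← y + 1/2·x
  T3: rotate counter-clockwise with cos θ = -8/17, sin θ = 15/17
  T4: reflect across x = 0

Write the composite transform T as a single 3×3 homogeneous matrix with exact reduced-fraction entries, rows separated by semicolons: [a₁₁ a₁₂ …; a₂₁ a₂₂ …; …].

T1 = [-1 0 0; 0 1 0; 0 0 1]
T2·T1 = [-1 0 0; -1/2 1 0; 0 0 1]
T3·…·T1 = [31/34 -15/17 0; -11/17 -8/17 0; 0 0 1]
T4·…·T1 = [-31/34 15/17 0; -11/17 -8/17 0; 0 0 1]

T = [-31/34 15/17 0; -11/17 -8/17 0; 0 0 1]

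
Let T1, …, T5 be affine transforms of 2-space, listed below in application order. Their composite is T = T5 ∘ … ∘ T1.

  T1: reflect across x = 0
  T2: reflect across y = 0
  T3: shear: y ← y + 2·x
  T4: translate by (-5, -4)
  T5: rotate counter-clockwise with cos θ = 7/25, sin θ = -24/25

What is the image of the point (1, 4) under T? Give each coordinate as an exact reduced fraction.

T1 reflect across x = 0: (1, 4) → (-1, 4)
T2 reflect across y = 0: (-1, 4) → (-1, -4)
T3 shear: y ← y + 2·x: (-1, -4) → (-1, -6)
T4 translate by (-5, -4): (-1, -6) → (-6, -10)
T5 rotate counter-clockwise with cos θ = 7/25, sin θ = -24/25: (-6, -10) → (-282/25, 74/25)

T(p) = (-282/25, 74/25)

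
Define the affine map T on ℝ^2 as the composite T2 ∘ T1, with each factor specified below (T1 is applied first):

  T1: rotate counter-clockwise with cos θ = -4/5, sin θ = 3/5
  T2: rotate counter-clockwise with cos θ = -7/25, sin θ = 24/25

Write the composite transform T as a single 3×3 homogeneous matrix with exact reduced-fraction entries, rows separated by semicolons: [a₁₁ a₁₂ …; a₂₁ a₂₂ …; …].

T1 = [-4/5 -3/5 0; 3/5 -4/5 0; 0 0 1]
T2·T1 = [-44/125 117/125 0; -117/125 -44/125 0; 0 0 1]

T = [-44/125 117/125 0; -117/125 -44/125 0; 0 0 1]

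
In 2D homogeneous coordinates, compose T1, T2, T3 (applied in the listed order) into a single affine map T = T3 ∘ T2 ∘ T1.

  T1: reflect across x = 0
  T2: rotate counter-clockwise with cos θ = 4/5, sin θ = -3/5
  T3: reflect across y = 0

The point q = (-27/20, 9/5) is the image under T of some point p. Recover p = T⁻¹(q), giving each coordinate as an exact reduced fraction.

T1 = [-1 0 0; 0 1 0; 0 0 1]
T2·T1 = [-4/5 3/5 0; 3/5 4/5 0; 0 0 1]
T3·…·T1 = [-4/5 3/5 0; -3/5 -4/5 0; 0 0 1]
det M = 1; M⁻¹ = [-4/5 -3/5 0; 3/5 -4/5 0; 0 0 1]
M⁻¹ · (-27/20, 9/5)ᵀ = (0, -9/4)ᵀ

p = (0, -9/4)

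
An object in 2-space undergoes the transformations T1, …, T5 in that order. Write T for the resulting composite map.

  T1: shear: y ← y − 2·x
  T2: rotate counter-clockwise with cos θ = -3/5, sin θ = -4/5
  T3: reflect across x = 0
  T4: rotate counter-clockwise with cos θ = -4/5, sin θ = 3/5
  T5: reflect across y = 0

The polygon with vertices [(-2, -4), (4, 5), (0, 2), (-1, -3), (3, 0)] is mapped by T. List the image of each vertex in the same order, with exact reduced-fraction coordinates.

image vertices: (0, 2), (-3, -4), (2, 0), (-1, 1), (-6, -3)

T1 shear: y ← y − 2·x: (-2, -4) → (-2, 0); (4, 5) → (4, -3); (0, 2) → (0, 2); (-1, -3) → (-1, -1); (3, 0) → (3, -6)
T2 rotate counter-clockwise with cos θ = -3/5, sin θ = -4/5: (-2, 0) → (6/5, 8/5); (4, -3) → (-24/5, -7/5); (0, 2) → (8/5, -6/5); (-1, -1) → (-1/5, 7/5); (3, -6) → (-33/5, 6/5)
T3 reflect across x = 0: (6/5, 8/5) → (-6/5, 8/5); (-24/5, -7/5) → (24/5, -7/5); (8/5, -6/5) → (-8/5, -6/5); (-1/5, 7/5) → (1/5, 7/5); (-33/5, 6/5) → (33/5, 6/5)
T4 rotate counter-clockwise with cos θ = -4/5, sin θ = 3/5: (-6/5, 8/5) → (0, -2); (24/5, -7/5) → (-3, 4); (-8/5, -6/5) → (2, 0); (1/5, 7/5) → (-1, -1); (33/5, 6/5) → (-6, 3)
T5 reflect across y = 0: (0, -2) → (0, 2); (-3, 4) → (-3, -4); (2, 0) → (2, 0); (-1, -1) → (-1, 1); (-6, 3) → (-6, -3)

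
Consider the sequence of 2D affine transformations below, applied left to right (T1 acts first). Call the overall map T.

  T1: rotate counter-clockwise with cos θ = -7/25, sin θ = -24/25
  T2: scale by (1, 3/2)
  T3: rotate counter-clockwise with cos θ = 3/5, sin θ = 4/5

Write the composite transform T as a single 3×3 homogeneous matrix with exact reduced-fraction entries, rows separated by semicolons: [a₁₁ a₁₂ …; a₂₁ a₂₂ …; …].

T1 = [-7/25 24/25 0; -24/25 -7/25 0; 0 0 1]
T2·T1 = [-7/25 24/25 0; -36/25 -21/50 0; 0 0 1]
T3·…·T1 = [123/125 114/125 0; -136/125 129/250 0; 0 0 1]

T = [123/125 114/125 0; -136/125 129/250 0; 0 0 1]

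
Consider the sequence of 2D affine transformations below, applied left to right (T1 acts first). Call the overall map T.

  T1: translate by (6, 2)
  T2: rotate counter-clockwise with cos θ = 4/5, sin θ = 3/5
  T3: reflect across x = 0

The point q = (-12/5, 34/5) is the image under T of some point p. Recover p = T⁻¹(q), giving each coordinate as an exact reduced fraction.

T1 = [1 0 6; 0 1 2; 0 0 1]
T2·T1 = [4/5 -3/5 18/5; 3/5 4/5 26/5; 0 0 1]
T3·…·T1 = [-4/5 3/5 -18/5; 3/5 4/5 26/5; 0 0 1]
det M = -1; M⁻¹ = [-4/5 3/5 -6; 3/5 4/5 -2; 0 0 1]
M⁻¹ · (-12/5, 34/5)ᵀ = (0, 2)ᵀ

p = (0, 2)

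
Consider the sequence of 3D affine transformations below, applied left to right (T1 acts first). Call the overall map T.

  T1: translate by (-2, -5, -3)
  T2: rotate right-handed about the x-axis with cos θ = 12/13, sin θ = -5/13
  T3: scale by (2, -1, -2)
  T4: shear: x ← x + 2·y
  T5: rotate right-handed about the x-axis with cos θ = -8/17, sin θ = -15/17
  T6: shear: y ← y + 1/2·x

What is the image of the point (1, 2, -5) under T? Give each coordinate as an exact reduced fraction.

T(p) = (126/13, 2893/221, -2436/221)

T1 translate by (-2, -5, -3): (1, 2, -5) → (-1, -3, -8)
T2 rotate right-handed about the x-axis with cos θ = 12/13, sin θ = -5/13: (-1, -3, -8) → (-1, -76/13, -81/13)
T3 scale by (2, -1, -2): (-1, -76/13, -81/13) → (-2, 76/13, 162/13)
T4 shear: x ← x + 2·y: (-2, 76/13, 162/13) → (126/13, 76/13, 162/13)
T5 rotate right-handed about the x-axis with cos θ = -8/17, sin θ = -15/17: (126/13, 76/13, 162/13) → (126/13, 1822/221, -2436/221)
T6 shear: y ← y + 1/2·x: (126/13, 1822/221, -2436/221) → (126/13, 2893/221, -2436/221)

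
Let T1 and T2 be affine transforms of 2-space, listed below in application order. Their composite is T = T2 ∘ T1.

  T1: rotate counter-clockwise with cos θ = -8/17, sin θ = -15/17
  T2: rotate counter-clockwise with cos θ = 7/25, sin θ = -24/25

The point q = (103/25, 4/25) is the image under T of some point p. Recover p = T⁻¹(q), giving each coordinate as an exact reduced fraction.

p = (-4, -1)

T1 = [-8/17 15/17 0; -15/17 -8/17 0; 0 0 1]
T2·T1 = [-416/425 -87/425 0; 87/425 -416/425 0; 0 0 1]
det M = 1; M⁻¹ = [-416/425 87/425 0; -87/425 -416/425 0; 0 0 1]
M⁻¹ · (103/25, 4/25)ᵀ = (-4, -1)ᵀ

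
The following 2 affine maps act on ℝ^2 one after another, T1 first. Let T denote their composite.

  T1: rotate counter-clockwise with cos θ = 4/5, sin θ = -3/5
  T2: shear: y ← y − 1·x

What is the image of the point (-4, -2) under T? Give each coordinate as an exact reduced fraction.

T1 rotate counter-clockwise with cos θ = 4/5, sin θ = -3/5: (-4, -2) → (-22/5, 4/5)
T2 shear: y ← y − 1·x: (-22/5, 4/5) → (-22/5, 26/5)

T(p) = (-22/5, 26/5)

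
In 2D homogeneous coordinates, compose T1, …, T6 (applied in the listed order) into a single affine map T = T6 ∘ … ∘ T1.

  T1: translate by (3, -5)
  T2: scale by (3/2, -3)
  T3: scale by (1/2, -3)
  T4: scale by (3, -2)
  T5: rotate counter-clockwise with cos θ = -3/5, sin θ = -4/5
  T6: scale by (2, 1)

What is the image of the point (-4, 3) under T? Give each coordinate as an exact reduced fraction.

T(p) = (603/10, -99/5)

T1 translate by (3, -5): (-4, 3) → (-1, -2)
T2 scale by (3/2, -3): (-1, -2) → (-3/2, 6)
T3 scale by (1/2, -3): (-3/2, 6) → (-3/4, -18)
T4 scale by (3, -2): (-3/4, -18) → (-9/4, 36)
T5 rotate counter-clockwise with cos θ = -3/5, sin θ = -4/5: (-9/4, 36) → (603/20, -99/5)
T6 scale by (2, 1): (603/20, -99/5) → (603/10, -99/5)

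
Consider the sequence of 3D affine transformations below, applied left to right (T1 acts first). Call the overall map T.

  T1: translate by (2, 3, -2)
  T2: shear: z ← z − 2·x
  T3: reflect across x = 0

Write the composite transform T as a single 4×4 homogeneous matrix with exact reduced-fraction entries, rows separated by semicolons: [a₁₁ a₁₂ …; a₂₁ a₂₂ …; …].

T = [-1 0 0 -2; 0 1 0 3; -2 0 1 -6; 0 0 0 1]

T1 = [1 0 0 2; 0 1 0 3; 0 0 1 -2; 0 0 0 1]
T2·T1 = [1 0 0 2; 0 1 0 3; -2 0 1 -6; 0 0 0 1]
T3·…·T1 = [-1 0 0 -2; 0 1 0 3; -2 0 1 -6; 0 0 0 1]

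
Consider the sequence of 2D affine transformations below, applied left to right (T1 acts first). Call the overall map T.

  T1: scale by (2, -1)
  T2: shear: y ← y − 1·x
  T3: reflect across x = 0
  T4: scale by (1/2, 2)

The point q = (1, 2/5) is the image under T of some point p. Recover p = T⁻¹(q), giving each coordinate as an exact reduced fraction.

T1 = [2 0 0; 0 -1 0; 0 0 1]
T2·T1 = [2 0 0; -2 -1 0; 0 0 1]
T3·…·T1 = [-2 0 0; -2 -1 0; 0 0 1]
T4·…·T1 = [-1 0 0; -4 -2 0; 0 0 1]
det M = 2; M⁻¹ = [-1 0 0; 2 -1/2 0; 0 0 1]
M⁻¹ · (1, 2/5)ᵀ = (-1, 9/5)ᵀ

p = (-1, 9/5)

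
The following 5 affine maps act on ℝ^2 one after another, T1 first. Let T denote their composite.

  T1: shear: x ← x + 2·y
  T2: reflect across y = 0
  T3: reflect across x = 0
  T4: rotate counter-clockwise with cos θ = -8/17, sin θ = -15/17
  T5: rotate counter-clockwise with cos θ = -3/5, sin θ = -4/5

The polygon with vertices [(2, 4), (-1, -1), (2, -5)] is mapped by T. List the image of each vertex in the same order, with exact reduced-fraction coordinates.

T1 shear: x ← x + 2·y: (2, 4) → (10, 4); (-1, -1) → (-3, -1); (2, -5) → (-8, -5)
T2 reflect across y = 0: (10, 4) → (10, -4); (-3, -1) → (-3, 1); (-8, -5) → (-8, 5)
T3 reflect across x = 0: (10, -4) → (-10, -4); (-3, 1) → (3, 1); (-8, 5) → (8, 5)
T4 rotate counter-clockwise with cos θ = -8/17, sin θ = -15/17: (-10, -4) → (20/17, 182/17); (3, 1) → (-9/17, -53/17); (8, 5) → (11/17, -160/17)
T5 rotate counter-clockwise with cos θ = -3/5, sin θ = -4/5: (20/17, 182/17) → (668/85, -626/85); (-9/17, -53/17) → (-37/17, 39/17); (11/17, -160/17) → (-673/85, 436/85)

image vertices: (668/85, -626/85), (-37/17, 39/17), (-673/85, 436/85)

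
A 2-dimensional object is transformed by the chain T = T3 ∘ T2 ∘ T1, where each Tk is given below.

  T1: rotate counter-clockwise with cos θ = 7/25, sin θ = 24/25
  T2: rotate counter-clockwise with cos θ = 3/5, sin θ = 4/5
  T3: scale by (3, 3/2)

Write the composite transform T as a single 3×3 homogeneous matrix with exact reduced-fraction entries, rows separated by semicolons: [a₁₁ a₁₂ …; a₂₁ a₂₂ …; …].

T1 = [7/25 -24/25 0; 24/25 7/25 0; 0 0 1]
T2·T1 = [-3/5 -4/5 0; 4/5 -3/5 0; 0 0 1]
T3·…·T1 = [-9/5 -12/5 0; 6/5 -9/10 0; 0 0 1]

T = [-9/5 -12/5 0; 6/5 -9/10 0; 0 0 1]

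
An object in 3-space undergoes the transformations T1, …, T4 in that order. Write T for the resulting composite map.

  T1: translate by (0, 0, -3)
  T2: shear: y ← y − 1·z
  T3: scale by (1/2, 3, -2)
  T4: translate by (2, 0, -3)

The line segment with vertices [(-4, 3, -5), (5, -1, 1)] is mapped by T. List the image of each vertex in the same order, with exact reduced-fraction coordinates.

T1 translate by (0, 0, -3): (-4, 3, -5) → (-4, 3, -8); (5, -1, 1) → (5, -1, -2)
T2 shear: y ← y − 1·z: (-4, 3, -8) → (-4, 11, -8); (5, -1, -2) → (5, 1, -2)
T3 scale by (1/2, 3, -2): (-4, 11, -8) → (-2, 33, 16); (5, 1, -2) → (5/2, 3, 4)
T4 translate by (2, 0, -3): (-2, 33, 16) → (0, 33, 13); (5/2, 3, 4) → (9/2, 3, 1)

image vertices: (0, 33, 13), (9/2, 3, 1)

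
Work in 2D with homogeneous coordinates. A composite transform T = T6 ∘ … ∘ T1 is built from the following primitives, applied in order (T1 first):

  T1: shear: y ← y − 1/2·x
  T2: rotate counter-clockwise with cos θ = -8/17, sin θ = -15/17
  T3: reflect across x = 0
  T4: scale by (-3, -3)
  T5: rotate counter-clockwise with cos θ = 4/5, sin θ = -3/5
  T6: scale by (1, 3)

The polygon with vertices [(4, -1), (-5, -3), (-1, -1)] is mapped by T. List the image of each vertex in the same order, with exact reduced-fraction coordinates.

image vertices: (-120/17, 675/17), (-321/85, -7443/170), (-33/17, -279/34)

T1 shear: y ← y − 1/2·x: (4, -1) → (4, -3); (-5, -3) → (-5, -1/2); (-1, -1) → (-1, -1/2)
T2 rotate counter-clockwise with cos θ = -8/17, sin θ = -15/17: (4, -3) → (-77/17, -36/17); (-5, -1/2) → (65/34, 79/17); (-1, -1/2) → (1/34, 19/17)
T3 reflect across x = 0: (-77/17, -36/17) → (77/17, -36/17); (65/34, 79/17) → (-65/34, 79/17); (1/34, 19/17) → (-1/34, 19/17)
T4 scale by (-3, -3): (77/17, -36/17) → (-231/17, 108/17); (-65/34, 79/17) → (195/34, -237/17); (-1/34, 19/17) → (3/34, -57/17)
T5 rotate counter-clockwise with cos θ = 4/5, sin θ = -3/5: (-231/17, 108/17) → (-120/17, 225/17); (195/34, -237/17) → (-321/85, -2481/170); (3/34, -57/17) → (-33/17, -93/34)
T6 scale by (1, 3): (-120/17, 225/17) → (-120/17, 675/17); (-321/85, -2481/170) → (-321/85, -7443/170); (-33/17, -93/34) → (-33/17, -279/34)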